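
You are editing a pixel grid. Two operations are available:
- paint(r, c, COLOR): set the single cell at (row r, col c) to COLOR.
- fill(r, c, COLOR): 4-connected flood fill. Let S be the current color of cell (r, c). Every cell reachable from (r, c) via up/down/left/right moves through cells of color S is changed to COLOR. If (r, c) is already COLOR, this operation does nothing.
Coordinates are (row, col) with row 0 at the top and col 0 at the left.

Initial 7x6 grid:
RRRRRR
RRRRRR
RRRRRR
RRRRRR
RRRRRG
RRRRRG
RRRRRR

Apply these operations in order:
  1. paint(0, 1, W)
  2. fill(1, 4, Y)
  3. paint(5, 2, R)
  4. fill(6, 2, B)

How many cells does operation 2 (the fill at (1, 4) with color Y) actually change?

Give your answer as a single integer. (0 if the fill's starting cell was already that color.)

After op 1 paint(0,1,W):
RWRRRR
RRRRRR
RRRRRR
RRRRRR
RRRRRG
RRRRRG
RRRRRR
After op 2 fill(1,4,Y) [39 cells changed]:
YWYYYY
YYYYYY
YYYYYY
YYYYYY
YYYYYG
YYYYYG
YYYYYY

Answer: 39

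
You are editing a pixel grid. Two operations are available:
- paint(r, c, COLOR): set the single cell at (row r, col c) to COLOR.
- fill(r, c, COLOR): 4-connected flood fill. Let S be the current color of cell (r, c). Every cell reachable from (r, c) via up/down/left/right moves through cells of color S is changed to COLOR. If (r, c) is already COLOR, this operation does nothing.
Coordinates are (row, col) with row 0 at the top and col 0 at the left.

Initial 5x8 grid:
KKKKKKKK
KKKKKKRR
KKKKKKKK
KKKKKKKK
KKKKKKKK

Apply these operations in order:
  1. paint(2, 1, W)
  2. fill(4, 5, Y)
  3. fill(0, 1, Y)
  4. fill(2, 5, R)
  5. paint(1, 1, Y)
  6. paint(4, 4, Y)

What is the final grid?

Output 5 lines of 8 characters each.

Answer: RRRRRRRR
RYRRRRRR
RWRRRRRR
RRRRRRRR
RRRRYRRR

Derivation:
After op 1 paint(2,1,W):
KKKKKKKK
KKKKKKRR
KWKKKKKK
KKKKKKKK
KKKKKKKK
After op 2 fill(4,5,Y) [37 cells changed]:
YYYYYYYY
YYYYYYRR
YWYYYYYY
YYYYYYYY
YYYYYYYY
After op 3 fill(0,1,Y) [0 cells changed]:
YYYYYYYY
YYYYYYRR
YWYYYYYY
YYYYYYYY
YYYYYYYY
After op 4 fill(2,5,R) [37 cells changed]:
RRRRRRRR
RRRRRRRR
RWRRRRRR
RRRRRRRR
RRRRRRRR
After op 5 paint(1,1,Y):
RRRRRRRR
RYRRRRRR
RWRRRRRR
RRRRRRRR
RRRRRRRR
After op 6 paint(4,4,Y):
RRRRRRRR
RYRRRRRR
RWRRRRRR
RRRRRRRR
RRRRYRRR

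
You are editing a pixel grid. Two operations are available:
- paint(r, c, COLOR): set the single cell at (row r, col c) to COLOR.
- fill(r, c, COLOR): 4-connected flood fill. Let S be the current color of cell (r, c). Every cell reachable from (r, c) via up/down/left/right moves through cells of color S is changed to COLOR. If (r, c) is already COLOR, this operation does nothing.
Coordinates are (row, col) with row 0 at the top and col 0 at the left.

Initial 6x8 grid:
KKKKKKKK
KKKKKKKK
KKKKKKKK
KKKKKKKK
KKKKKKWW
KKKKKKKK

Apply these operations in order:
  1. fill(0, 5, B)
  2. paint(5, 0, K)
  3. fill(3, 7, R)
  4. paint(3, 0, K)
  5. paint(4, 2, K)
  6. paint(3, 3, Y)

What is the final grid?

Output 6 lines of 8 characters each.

Answer: RRRRRRRR
RRRRRRRR
RRRRRRRR
KRRYRRRR
RRKRRRWW
KRRRRRRR

Derivation:
After op 1 fill(0,5,B) [46 cells changed]:
BBBBBBBB
BBBBBBBB
BBBBBBBB
BBBBBBBB
BBBBBBWW
BBBBBBBB
After op 2 paint(5,0,K):
BBBBBBBB
BBBBBBBB
BBBBBBBB
BBBBBBBB
BBBBBBWW
KBBBBBBB
After op 3 fill(3,7,R) [45 cells changed]:
RRRRRRRR
RRRRRRRR
RRRRRRRR
RRRRRRRR
RRRRRRWW
KRRRRRRR
After op 4 paint(3,0,K):
RRRRRRRR
RRRRRRRR
RRRRRRRR
KRRRRRRR
RRRRRRWW
KRRRRRRR
After op 5 paint(4,2,K):
RRRRRRRR
RRRRRRRR
RRRRRRRR
KRRRRRRR
RRKRRRWW
KRRRRRRR
After op 6 paint(3,3,Y):
RRRRRRRR
RRRRRRRR
RRRRRRRR
KRRYRRRR
RRKRRRWW
KRRRRRRR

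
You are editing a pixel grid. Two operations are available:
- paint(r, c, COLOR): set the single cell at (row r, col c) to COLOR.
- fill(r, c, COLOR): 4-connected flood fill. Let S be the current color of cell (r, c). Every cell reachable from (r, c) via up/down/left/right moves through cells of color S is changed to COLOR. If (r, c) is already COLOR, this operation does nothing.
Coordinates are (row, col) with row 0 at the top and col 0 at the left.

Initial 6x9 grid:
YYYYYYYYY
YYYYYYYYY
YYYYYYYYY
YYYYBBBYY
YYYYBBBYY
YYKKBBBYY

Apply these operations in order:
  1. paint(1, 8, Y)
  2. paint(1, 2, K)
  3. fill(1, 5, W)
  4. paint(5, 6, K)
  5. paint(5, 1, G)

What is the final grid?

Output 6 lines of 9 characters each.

After op 1 paint(1,8,Y):
YYYYYYYYY
YYYYYYYYY
YYYYYYYYY
YYYYBBBYY
YYYYBBBYY
YYKKBBBYY
After op 2 paint(1,2,K):
YYYYYYYYY
YYKYYYYYY
YYYYYYYYY
YYYYBBBYY
YYYYBBBYY
YYKKBBBYY
After op 3 fill(1,5,W) [42 cells changed]:
WWWWWWWWW
WWKWWWWWW
WWWWWWWWW
WWWWBBBWW
WWWWBBBWW
WWKKBBBWW
After op 4 paint(5,6,K):
WWWWWWWWW
WWKWWWWWW
WWWWWWWWW
WWWWBBBWW
WWWWBBBWW
WWKKBBKWW
After op 5 paint(5,1,G):
WWWWWWWWW
WWKWWWWWW
WWWWWWWWW
WWWWBBBWW
WWWWBBBWW
WGKKBBKWW

Answer: WWWWWWWWW
WWKWWWWWW
WWWWWWWWW
WWWWBBBWW
WWWWBBBWW
WGKKBBKWW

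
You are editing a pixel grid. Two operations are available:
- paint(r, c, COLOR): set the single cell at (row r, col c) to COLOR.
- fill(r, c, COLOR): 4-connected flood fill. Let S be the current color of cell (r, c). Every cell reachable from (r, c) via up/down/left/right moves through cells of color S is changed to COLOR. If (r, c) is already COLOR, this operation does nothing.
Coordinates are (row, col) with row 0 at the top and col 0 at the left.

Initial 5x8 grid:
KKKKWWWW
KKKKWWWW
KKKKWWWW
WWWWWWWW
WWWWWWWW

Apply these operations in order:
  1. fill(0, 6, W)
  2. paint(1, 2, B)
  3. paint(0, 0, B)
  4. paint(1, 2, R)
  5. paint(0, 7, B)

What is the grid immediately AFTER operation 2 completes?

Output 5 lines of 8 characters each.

After op 1 fill(0,6,W) [0 cells changed]:
KKKKWWWW
KKKKWWWW
KKKKWWWW
WWWWWWWW
WWWWWWWW
After op 2 paint(1,2,B):
KKKKWWWW
KKBKWWWW
KKKKWWWW
WWWWWWWW
WWWWWWWW

Answer: KKKKWWWW
KKBKWWWW
KKKKWWWW
WWWWWWWW
WWWWWWWW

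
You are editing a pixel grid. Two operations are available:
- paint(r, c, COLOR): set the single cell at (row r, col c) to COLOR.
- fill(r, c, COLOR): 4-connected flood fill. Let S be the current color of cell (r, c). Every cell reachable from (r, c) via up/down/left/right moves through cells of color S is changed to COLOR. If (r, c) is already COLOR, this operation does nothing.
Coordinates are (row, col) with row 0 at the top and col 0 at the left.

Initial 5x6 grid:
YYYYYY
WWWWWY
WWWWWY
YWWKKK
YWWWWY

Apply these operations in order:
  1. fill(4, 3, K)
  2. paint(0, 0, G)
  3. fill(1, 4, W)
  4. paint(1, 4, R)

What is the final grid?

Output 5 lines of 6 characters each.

After op 1 fill(4,3,K) [16 cells changed]:
YYYYYY
KKKKKY
KKKKKY
YKKKKK
YKKKKY
After op 2 paint(0,0,G):
GYYYYY
KKKKKY
KKKKKY
YKKKKK
YKKKKY
After op 3 fill(1,4,W) [19 cells changed]:
GYYYYY
WWWWWY
WWWWWY
YWWWWW
YWWWWY
After op 4 paint(1,4,R):
GYYYYY
WWWWRY
WWWWWY
YWWWWW
YWWWWY

Answer: GYYYYY
WWWWRY
WWWWWY
YWWWWW
YWWWWY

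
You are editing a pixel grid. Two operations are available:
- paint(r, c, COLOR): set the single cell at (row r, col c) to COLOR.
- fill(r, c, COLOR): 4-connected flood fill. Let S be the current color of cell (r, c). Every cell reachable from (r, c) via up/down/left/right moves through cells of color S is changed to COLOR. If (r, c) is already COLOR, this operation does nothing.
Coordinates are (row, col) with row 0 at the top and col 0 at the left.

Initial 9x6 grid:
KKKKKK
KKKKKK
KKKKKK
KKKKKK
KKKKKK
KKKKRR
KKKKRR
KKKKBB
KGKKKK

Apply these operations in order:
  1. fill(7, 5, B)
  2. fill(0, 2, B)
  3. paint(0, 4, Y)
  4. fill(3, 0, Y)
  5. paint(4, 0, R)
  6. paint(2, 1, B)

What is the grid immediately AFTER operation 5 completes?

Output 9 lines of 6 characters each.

Answer: YYYYYY
YYYYYY
YYYYYY
YYYYYY
RYYYYY
YYYYRR
YYYYRR
YYYYYY
YGYYYY

Derivation:
After op 1 fill(7,5,B) [0 cells changed]:
KKKKKK
KKKKKK
KKKKKK
KKKKKK
KKKKKK
KKKKRR
KKKKRR
KKKKBB
KGKKKK
After op 2 fill(0,2,B) [47 cells changed]:
BBBBBB
BBBBBB
BBBBBB
BBBBBB
BBBBBB
BBBBRR
BBBBRR
BBBBBB
BGBBBB
After op 3 paint(0,4,Y):
BBBBYB
BBBBBB
BBBBBB
BBBBBB
BBBBBB
BBBBRR
BBBBRR
BBBBBB
BGBBBB
After op 4 fill(3,0,Y) [48 cells changed]:
YYYYYY
YYYYYY
YYYYYY
YYYYYY
YYYYYY
YYYYRR
YYYYRR
YYYYYY
YGYYYY
After op 5 paint(4,0,R):
YYYYYY
YYYYYY
YYYYYY
YYYYYY
RYYYYY
YYYYRR
YYYYRR
YYYYYY
YGYYYY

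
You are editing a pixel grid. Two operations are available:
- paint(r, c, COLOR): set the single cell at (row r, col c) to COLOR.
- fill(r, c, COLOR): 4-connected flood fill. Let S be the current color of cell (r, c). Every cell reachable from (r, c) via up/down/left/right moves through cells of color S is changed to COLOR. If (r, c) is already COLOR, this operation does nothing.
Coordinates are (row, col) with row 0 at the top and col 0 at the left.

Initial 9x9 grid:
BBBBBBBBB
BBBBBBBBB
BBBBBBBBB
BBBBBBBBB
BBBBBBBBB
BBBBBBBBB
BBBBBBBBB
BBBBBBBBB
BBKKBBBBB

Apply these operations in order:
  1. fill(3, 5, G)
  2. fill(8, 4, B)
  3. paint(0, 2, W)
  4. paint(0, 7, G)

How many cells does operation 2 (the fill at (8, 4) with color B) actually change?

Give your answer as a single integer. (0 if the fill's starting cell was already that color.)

After op 1 fill(3,5,G) [79 cells changed]:
GGGGGGGGG
GGGGGGGGG
GGGGGGGGG
GGGGGGGGG
GGGGGGGGG
GGGGGGGGG
GGGGGGGGG
GGGGGGGGG
GGKKGGGGG
After op 2 fill(8,4,B) [79 cells changed]:
BBBBBBBBB
BBBBBBBBB
BBBBBBBBB
BBBBBBBBB
BBBBBBBBB
BBBBBBBBB
BBBBBBBBB
BBBBBBBBB
BBKKBBBBB

Answer: 79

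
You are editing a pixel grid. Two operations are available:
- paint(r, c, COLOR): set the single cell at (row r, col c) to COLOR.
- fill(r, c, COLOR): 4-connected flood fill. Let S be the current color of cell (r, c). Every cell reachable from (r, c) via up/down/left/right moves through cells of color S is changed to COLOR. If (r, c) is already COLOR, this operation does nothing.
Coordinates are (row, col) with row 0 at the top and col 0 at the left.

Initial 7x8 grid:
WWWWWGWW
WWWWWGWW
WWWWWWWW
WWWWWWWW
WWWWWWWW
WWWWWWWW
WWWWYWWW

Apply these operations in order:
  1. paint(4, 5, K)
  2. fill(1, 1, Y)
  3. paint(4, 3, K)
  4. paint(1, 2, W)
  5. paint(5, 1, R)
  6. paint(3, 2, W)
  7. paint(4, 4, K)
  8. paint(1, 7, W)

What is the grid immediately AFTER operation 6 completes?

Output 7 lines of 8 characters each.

Answer: YYYYYGYY
YYWYYGYY
YYYYYYYY
YYWYYYYY
YYYKYKYY
YRYYYYYY
YYYYYYYY

Derivation:
After op 1 paint(4,5,K):
WWWWWGWW
WWWWWGWW
WWWWWWWW
WWWWWWWW
WWWWWKWW
WWWWWWWW
WWWWYWWW
After op 2 fill(1,1,Y) [52 cells changed]:
YYYYYGYY
YYYYYGYY
YYYYYYYY
YYYYYYYY
YYYYYKYY
YYYYYYYY
YYYYYYYY
After op 3 paint(4,3,K):
YYYYYGYY
YYYYYGYY
YYYYYYYY
YYYYYYYY
YYYKYKYY
YYYYYYYY
YYYYYYYY
After op 4 paint(1,2,W):
YYYYYGYY
YYWYYGYY
YYYYYYYY
YYYYYYYY
YYYKYKYY
YYYYYYYY
YYYYYYYY
After op 5 paint(5,1,R):
YYYYYGYY
YYWYYGYY
YYYYYYYY
YYYYYYYY
YYYKYKYY
YRYYYYYY
YYYYYYYY
After op 6 paint(3,2,W):
YYYYYGYY
YYWYYGYY
YYYYYYYY
YYWYYYYY
YYYKYKYY
YRYYYYYY
YYYYYYYY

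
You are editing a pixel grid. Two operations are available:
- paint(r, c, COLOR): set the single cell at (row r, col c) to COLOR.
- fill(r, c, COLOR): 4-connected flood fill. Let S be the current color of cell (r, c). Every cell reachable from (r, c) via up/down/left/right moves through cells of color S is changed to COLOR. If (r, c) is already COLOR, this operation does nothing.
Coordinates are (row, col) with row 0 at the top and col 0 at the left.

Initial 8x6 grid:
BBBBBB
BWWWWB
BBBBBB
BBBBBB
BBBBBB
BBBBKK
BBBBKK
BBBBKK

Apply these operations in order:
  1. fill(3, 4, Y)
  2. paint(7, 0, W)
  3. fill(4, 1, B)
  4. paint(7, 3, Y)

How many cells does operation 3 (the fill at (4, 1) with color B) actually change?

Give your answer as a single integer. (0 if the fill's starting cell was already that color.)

Answer: 37

Derivation:
After op 1 fill(3,4,Y) [38 cells changed]:
YYYYYY
YWWWWY
YYYYYY
YYYYYY
YYYYYY
YYYYKK
YYYYKK
YYYYKK
After op 2 paint(7,0,W):
YYYYYY
YWWWWY
YYYYYY
YYYYYY
YYYYYY
YYYYKK
YYYYKK
WYYYKK
After op 3 fill(4,1,B) [37 cells changed]:
BBBBBB
BWWWWB
BBBBBB
BBBBBB
BBBBBB
BBBBKK
BBBBKK
WBBBKK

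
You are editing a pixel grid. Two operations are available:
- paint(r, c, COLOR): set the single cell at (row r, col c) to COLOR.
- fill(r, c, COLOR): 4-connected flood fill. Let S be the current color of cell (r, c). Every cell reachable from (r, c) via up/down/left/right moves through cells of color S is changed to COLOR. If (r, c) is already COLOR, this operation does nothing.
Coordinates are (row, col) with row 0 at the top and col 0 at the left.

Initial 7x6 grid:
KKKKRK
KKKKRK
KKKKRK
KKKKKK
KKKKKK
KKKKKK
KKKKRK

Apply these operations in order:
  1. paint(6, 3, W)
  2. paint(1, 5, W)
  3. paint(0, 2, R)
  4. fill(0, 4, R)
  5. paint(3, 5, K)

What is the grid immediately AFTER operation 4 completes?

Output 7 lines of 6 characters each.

Answer: KKRKRK
KKKKRW
KKKKRK
KKKKKK
KKKKKK
KKKKKK
KKKWRK

Derivation:
After op 1 paint(6,3,W):
KKKKRK
KKKKRK
KKKKRK
KKKKKK
KKKKKK
KKKKKK
KKKWRK
After op 2 paint(1,5,W):
KKKKRK
KKKKRW
KKKKRK
KKKKKK
KKKKKK
KKKKKK
KKKWRK
After op 3 paint(0,2,R):
KKRKRK
KKKKRW
KKKKRK
KKKKKK
KKKKKK
KKKKKK
KKKWRK
After op 4 fill(0,4,R) [0 cells changed]:
KKRKRK
KKKKRW
KKKKRK
KKKKKK
KKKKKK
KKKKKK
KKKWRK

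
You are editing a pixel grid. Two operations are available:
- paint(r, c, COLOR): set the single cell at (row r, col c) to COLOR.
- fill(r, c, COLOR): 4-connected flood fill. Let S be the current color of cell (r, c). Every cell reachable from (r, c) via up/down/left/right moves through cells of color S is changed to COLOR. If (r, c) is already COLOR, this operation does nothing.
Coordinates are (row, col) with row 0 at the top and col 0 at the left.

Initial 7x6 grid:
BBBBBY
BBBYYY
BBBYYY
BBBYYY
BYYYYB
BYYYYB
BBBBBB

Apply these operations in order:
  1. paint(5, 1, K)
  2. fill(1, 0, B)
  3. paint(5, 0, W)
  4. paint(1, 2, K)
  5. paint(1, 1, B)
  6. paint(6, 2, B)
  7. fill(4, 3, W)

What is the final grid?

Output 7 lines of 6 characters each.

After op 1 paint(5,1,K):
BBBBBY
BBBYYY
BBBYYY
BBBYYY
BYYYYB
BKYYYB
BBBBBB
After op 2 fill(1,0,B) [0 cells changed]:
BBBBBY
BBBYYY
BBBYYY
BBBYYY
BYYYYB
BKYYYB
BBBBBB
After op 3 paint(5,0,W):
BBBBBY
BBBYYY
BBBYYY
BBBYYY
BYYYYB
WKYYYB
BBBBBB
After op 4 paint(1,2,K):
BBBBBY
BBKYYY
BBBYYY
BBBYYY
BYYYYB
WKYYYB
BBBBBB
After op 5 paint(1,1,B):
BBBBBY
BBKYYY
BBBYYY
BBBYYY
BYYYYB
WKYYYB
BBBBBB
After op 6 paint(6,2,B):
BBBBBY
BBKYYY
BBBYYY
BBBYYY
BYYYYB
WKYYYB
BBBBBB
After op 7 fill(4,3,W) [17 cells changed]:
BBBBBW
BBKWWW
BBBWWW
BBBWWW
BWWWWB
WKWWWB
BBBBBB

Answer: BBBBBW
BBKWWW
BBBWWW
BBBWWW
BWWWWB
WKWWWB
BBBBBB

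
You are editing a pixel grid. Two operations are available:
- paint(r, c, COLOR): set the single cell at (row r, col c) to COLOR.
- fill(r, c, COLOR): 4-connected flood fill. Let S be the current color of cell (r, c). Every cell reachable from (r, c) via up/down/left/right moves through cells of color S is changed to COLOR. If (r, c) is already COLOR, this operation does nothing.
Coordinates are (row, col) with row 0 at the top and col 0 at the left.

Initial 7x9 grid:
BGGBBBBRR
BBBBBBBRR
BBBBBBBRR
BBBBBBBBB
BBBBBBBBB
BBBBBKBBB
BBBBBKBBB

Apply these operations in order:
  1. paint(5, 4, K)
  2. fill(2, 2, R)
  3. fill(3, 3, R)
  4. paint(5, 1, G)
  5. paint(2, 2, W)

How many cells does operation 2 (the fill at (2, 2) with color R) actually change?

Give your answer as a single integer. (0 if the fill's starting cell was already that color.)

Answer: 52

Derivation:
After op 1 paint(5,4,K):
BGGBBBBRR
BBBBBBBRR
BBBBBBBRR
BBBBBBBBB
BBBBBBBBB
BBBBKKBBB
BBBBBKBBB
After op 2 fill(2,2,R) [52 cells changed]:
RGGRRRRRR
RRRRRRRRR
RRRRRRRRR
RRRRRRRRR
RRRRRRRRR
RRRRKKRRR
RRRRRKRRR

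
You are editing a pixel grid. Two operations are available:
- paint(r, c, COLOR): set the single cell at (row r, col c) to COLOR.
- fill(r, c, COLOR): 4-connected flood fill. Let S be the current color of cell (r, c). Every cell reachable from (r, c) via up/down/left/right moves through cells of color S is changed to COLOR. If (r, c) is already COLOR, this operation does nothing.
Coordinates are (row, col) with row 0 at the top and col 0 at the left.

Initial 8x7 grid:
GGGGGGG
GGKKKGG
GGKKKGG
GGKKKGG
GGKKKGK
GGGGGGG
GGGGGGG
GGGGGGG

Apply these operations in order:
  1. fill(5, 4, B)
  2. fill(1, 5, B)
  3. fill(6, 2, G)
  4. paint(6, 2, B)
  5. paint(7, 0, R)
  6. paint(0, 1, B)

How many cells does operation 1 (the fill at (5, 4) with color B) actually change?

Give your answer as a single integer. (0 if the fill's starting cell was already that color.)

Answer: 43

Derivation:
After op 1 fill(5,4,B) [43 cells changed]:
BBBBBBB
BBKKKBB
BBKKKBB
BBKKKBB
BBKKKBK
BBBBBBB
BBBBBBB
BBBBBBB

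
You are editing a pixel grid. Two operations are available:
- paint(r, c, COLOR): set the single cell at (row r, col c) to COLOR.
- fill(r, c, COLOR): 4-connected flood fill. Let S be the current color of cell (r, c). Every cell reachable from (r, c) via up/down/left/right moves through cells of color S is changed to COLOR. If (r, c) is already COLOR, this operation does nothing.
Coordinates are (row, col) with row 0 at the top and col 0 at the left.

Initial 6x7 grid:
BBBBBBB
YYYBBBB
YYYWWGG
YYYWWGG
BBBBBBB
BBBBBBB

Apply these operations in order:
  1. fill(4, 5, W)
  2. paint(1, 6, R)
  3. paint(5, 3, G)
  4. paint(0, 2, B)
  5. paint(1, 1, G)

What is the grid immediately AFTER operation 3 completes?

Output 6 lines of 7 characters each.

Answer: BBBBBBB
YYYBBBR
YYYWWGG
YYYWWGG
WWWWWWW
WWWGWWW

Derivation:
After op 1 fill(4,5,W) [14 cells changed]:
BBBBBBB
YYYBBBB
YYYWWGG
YYYWWGG
WWWWWWW
WWWWWWW
After op 2 paint(1,6,R):
BBBBBBB
YYYBBBR
YYYWWGG
YYYWWGG
WWWWWWW
WWWWWWW
After op 3 paint(5,3,G):
BBBBBBB
YYYBBBR
YYYWWGG
YYYWWGG
WWWWWWW
WWWGWWW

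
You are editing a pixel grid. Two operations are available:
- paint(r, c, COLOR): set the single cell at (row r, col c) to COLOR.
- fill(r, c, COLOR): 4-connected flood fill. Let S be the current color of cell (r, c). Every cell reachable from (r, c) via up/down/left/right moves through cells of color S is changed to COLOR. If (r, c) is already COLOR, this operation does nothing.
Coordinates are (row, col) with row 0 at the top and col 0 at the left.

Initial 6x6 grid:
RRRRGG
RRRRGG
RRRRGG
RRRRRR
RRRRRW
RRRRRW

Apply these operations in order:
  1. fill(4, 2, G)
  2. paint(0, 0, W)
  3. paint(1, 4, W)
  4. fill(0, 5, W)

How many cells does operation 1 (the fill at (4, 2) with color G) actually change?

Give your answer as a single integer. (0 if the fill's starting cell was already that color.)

Answer: 28

Derivation:
After op 1 fill(4,2,G) [28 cells changed]:
GGGGGG
GGGGGG
GGGGGG
GGGGGG
GGGGGW
GGGGGW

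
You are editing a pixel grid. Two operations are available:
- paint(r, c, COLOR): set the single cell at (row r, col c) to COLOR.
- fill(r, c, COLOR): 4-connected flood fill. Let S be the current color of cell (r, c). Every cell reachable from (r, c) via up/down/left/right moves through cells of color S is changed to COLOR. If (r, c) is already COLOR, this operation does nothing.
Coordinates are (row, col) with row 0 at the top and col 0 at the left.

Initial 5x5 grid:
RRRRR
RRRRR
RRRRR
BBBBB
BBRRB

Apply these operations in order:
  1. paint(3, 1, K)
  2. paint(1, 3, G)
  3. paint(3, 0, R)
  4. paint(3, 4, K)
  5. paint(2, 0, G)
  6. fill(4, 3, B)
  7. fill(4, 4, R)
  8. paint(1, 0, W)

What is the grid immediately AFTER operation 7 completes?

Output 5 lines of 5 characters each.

Answer: RRRRR
RRRGR
GRRRR
RKRRK
RRRRR

Derivation:
After op 1 paint(3,1,K):
RRRRR
RRRRR
RRRRR
BKBBB
BBRRB
After op 2 paint(1,3,G):
RRRRR
RRRGR
RRRRR
BKBBB
BBRRB
After op 3 paint(3,0,R):
RRRRR
RRRGR
RRRRR
RKBBB
BBRRB
After op 4 paint(3,4,K):
RRRRR
RRRGR
RRRRR
RKBBK
BBRRB
After op 5 paint(2,0,G):
RRRRR
RRRGR
GRRRR
RKBBK
BBRRB
After op 6 fill(4,3,B) [2 cells changed]:
RRRRR
RRRGR
GRRRR
RKBBK
BBBBB
After op 7 fill(4,4,R) [7 cells changed]:
RRRRR
RRRGR
GRRRR
RKRRK
RRRRR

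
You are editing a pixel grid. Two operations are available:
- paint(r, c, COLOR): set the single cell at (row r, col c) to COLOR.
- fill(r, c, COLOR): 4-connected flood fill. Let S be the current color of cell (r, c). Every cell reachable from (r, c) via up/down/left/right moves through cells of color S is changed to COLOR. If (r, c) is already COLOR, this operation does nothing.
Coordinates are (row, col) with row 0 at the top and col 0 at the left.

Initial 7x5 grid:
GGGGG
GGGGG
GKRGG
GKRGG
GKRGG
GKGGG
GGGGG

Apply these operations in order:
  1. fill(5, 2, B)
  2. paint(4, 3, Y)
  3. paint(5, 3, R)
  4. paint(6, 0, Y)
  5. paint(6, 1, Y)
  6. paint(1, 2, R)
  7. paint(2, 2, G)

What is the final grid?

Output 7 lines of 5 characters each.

Answer: BBBBB
BBRBB
BKGBB
BKRBB
BKRYB
BKBRB
YYBBB

Derivation:
After op 1 fill(5,2,B) [28 cells changed]:
BBBBB
BBBBB
BKRBB
BKRBB
BKRBB
BKBBB
BBBBB
After op 2 paint(4,3,Y):
BBBBB
BBBBB
BKRBB
BKRBB
BKRYB
BKBBB
BBBBB
After op 3 paint(5,3,R):
BBBBB
BBBBB
BKRBB
BKRBB
BKRYB
BKBRB
BBBBB
After op 4 paint(6,0,Y):
BBBBB
BBBBB
BKRBB
BKRBB
BKRYB
BKBRB
YBBBB
After op 5 paint(6,1,Y):
BBBBB
BBBBB
BKRBB
BKRBB
BKRYB
BKBRB
YYBBB
After op 6 paint(1,2,R):
BBBBB
BBRBB
BKRBB
BKRBB
BKRYB
BKBRB
YYBBB
After op 7 paint(2,2,G):
BBBBB
BBRBB
BKGBB
BKRBB
BKRYB
BKBRB
YYBBB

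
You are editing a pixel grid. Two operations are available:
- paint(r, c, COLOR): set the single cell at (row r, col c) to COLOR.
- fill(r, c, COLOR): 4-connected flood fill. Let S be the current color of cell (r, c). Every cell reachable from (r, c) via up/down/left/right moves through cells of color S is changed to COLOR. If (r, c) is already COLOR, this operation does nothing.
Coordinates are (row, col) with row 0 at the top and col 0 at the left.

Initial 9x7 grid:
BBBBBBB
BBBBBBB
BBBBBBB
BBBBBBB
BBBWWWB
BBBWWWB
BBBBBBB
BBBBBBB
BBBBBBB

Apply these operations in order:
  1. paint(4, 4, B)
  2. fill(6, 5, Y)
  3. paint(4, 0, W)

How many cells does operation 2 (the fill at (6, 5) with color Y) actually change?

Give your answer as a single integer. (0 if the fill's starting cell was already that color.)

After op 1 paint(4,4,B):
BBBBBBB
BBBBBBB
BBBBBBB
BBBBBBB
BBBWBWB
BBBWWWB
BBBBBBB
BBBBBBB
BBBBBBB
After op 2 fill(6,5,Y) [58 cells changed]:
YYYYYYY
YYYYYYY
YYYYYYY
YYYYYYY
YYYWYWY
YYYWWWY
YYYYYYY
YYYYYYY
YYYYYYY

Answer: 58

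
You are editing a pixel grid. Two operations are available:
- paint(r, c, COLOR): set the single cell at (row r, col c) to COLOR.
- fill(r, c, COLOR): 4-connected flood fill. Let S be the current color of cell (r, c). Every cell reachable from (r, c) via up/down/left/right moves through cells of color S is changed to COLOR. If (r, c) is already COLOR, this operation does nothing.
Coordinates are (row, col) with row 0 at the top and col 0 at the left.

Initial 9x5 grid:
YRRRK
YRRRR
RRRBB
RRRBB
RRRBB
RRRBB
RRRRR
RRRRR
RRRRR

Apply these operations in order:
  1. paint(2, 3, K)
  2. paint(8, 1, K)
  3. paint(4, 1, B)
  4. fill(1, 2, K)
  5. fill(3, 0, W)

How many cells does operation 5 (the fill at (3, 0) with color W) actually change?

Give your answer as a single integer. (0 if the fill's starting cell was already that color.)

Answer: 35

Derivation:
After op 1 paint(2,3,K):
YRRRK
YRRRR
RRRKB
RRRBB
RRRBB
RRRBB
RRRRR
RRRRR
RRRRR
After op 2 paint(8,1,K):
YRRRK
YRRRR
RRRKB
RRRBB
RRRBB
RRRBB
RRRRR
RRRRR
RKRRR
After op 3 paint(4,1,B):
YRRRK
YRRRR
RRRKB
RRRBB
RBRBB
RRRBB
RRRRR
RRRRR
RKRRR
After op 4 fill(1,2,K) [32 cells changed]:
YKKKK
YKKKK
KKKKB
KKKBB
KBKBB
KKKBB
KKKKK
KKKKK
KKKKK
After op 5 fill(3,0,W) [35 cells changed]:
YWWWW
YWWWW
WWWWB
WWWBB
WBWBB
WWWBB
WWWWW
WWWWW
WWWWW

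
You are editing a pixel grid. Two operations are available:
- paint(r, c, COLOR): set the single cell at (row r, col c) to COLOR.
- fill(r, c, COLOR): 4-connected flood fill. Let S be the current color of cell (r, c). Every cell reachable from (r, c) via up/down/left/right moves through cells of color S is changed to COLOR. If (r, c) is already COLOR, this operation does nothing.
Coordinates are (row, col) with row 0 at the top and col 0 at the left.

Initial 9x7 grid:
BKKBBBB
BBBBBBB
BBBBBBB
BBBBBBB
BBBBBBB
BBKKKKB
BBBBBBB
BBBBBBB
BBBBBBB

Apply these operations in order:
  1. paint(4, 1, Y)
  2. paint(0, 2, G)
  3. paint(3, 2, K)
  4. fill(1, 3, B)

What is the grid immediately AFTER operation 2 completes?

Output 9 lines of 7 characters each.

After op 1 paint(4,1,Y):
BKKBBBB
BBBBBBB
BBBBBBB
BBBBBBB
BYBBBBB
BBKKKKB
BBBBBBB
BBBBBBB
BBBBBBB
After op 2 paint(0,2,G):
BKGBBBB
BBBBBBB
BBBBBBB
BBBBBBB
BYBBBBB
BBKKKKB
BBBBBBB
BBBBBBB
BBBBBBB

Answer: BKGBBBB
BBBBBBB
BBBBBBB
BBBBBBB
BYBBBBB
BBKKKKB
BBBBBBB
BBBBBBB
BBBBBBB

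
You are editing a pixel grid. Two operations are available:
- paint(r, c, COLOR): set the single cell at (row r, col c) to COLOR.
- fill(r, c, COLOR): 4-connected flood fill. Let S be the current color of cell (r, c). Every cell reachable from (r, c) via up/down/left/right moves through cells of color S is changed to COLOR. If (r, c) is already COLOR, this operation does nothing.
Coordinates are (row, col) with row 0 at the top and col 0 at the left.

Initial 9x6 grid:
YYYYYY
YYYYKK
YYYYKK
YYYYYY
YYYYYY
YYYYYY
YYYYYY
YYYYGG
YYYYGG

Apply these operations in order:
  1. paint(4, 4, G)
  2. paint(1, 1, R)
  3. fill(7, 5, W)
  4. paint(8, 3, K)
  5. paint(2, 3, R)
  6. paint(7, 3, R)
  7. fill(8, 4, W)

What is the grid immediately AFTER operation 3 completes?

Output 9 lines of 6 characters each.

Answer: YYYYYY
YRYYKK
YYYYKK
YYYYYY
YYYYGY
YYYYYY
YYYYYY
YYYYWW
YYYYWW

Derivation:
After op 1 paint(4,4,G):
YYYYYY
YYYYKK
YYYYKK
YYYYYY
YYYYGY
YYYYYY
YYYYYY
YYYYGG
YYYYGG
After op 2 paint(1,1,R):
YYYYYY
YRYYKK
YYYYKK
YYYYYY
YYYYGY
YYYYYY
YYYYYY
YYYYGG
YYYYGG
After op 3 fill(7,5,W) [4 cells changed]:
YYYYYY
YRYYKK
YYYYKK
YYYYYY
YYYYGY
YYYYYY
YYYYYY
YYYYWW
YYYYWW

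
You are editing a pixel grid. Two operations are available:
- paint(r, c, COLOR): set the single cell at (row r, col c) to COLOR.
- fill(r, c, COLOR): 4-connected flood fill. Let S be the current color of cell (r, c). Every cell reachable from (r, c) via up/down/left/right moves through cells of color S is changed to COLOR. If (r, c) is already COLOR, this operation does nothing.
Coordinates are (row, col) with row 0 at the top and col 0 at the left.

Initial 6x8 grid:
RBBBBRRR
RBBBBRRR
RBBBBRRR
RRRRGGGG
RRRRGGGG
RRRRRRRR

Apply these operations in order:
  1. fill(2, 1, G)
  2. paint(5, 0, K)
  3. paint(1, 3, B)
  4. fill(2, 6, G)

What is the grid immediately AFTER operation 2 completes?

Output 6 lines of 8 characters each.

Answer: RGGGGRRR
RGGGGRRR
RGGGGRRR
RRRRGGGG
RRRRGGGG
KRRRRRRR

Derivation:
After op 1 fill(2,1,G) [12 cells changed]:
RGGGGRRR
RGGGGRRR
RGGGGRRR
RRRRGGGG
RRRRGGGG
RRRRRRRR
After op 2 paint(5,0,K):
RGGGGRRR
RGGGGRRR
RGGGGRRR
RRRRGGGG
RRRRGGGG
KRRRRRRR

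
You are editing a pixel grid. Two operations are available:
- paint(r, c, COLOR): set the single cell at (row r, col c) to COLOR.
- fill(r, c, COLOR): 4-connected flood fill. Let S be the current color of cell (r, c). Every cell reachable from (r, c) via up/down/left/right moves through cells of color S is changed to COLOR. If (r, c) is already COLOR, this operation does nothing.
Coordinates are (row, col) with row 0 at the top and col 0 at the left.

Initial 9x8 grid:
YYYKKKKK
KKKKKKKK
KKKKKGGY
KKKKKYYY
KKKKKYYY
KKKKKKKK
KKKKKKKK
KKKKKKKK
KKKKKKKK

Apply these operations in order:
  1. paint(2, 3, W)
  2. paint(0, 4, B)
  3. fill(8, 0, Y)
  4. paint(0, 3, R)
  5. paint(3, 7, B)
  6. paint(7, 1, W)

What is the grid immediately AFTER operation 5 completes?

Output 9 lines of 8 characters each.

After op 1 paint(2,3,W):
YYYKKKKK
KKKKKKKK
KKKWKGGY
KKKKKYYY
KKKKKYYY
KKKKKKKK
KKKKKKKK
KKKKKKKK
KKKKKKKK
After op 2 paint(0,4,B):
YYYKBKKK
KKKKKKKK
KKKWKGGY
KKKKKYYY
KKKKKYYY
KKKKKKKK
KKKKKKKK
KKKKKKKK
KKKKKKKK
After op 3 fill(8,0,Y) [58 cells changed]:
YYYYBYYY
YYYYYYYY
YYYWYGGY
YYYYYYYY
YYYYYYYY
YYYYYYYY
YYYYYYYY
YYYYYYYY
YYYYYYYY
After op 4 paint(0,3,R):
YYYRBYYY
YYYYYYYY
YYYWYGGY
YYYYYYYY
YYYYYYYY
YYYYYYYY
YYYYYYYY
YYYYYYYY
YYYYYYYY
After op 5 paint(3,7,B):
YYYRBYYY
YYYYYYYY
YYYWYGGY
YYYYYYYB
YYYYYYYY
YYYYYYYY
YYYYYYYY
YYYYYYYY
YYYYYYYY

Answer: YYYRBYYY
YYYYYYYY
YYYWYGGY
YYYYYYYB
YYYYYYYY
YYYYYYYY
YYYYYYYY
YYYYYYYY
YYYYYYYY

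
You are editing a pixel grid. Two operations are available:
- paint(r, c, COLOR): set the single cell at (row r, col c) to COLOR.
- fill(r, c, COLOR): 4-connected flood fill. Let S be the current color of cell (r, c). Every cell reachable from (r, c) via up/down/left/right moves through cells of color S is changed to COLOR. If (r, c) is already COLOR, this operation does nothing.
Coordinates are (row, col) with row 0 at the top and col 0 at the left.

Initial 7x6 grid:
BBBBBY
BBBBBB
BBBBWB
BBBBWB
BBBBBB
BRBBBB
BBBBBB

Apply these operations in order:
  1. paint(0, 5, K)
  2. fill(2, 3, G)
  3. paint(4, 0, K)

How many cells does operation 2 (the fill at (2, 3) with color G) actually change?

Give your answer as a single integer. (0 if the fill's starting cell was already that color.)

After op 1 paint(0,5,K):
BBBBBK
BBBBBB
BBBBWB
BBBBWB
BBBBBB
BRBBBB
BBBBBB
After op 2 fill(2,3,G) [38 cells changed]:
GGGGGK
GGGGGG
GGGGWG
GGGGWG
GGGGGG
GRGGGG
GGGGGG

Answer: 38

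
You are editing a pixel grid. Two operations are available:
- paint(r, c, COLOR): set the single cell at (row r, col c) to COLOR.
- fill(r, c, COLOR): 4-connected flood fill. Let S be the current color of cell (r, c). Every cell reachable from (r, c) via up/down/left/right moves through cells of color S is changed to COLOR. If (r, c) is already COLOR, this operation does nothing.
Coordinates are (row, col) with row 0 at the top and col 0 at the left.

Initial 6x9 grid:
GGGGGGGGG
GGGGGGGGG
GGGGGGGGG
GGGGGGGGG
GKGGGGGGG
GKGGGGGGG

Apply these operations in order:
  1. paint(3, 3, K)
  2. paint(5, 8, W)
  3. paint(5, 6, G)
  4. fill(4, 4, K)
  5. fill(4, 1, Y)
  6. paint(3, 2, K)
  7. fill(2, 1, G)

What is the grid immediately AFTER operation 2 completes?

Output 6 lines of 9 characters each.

After op 1 paint(3,3,K):
GGGGGGGGG
GGGGGGGGG
GGGGGGGGG
GGGKGGGGG
GKGGGGGGG
GKGGGGGGG
After op 2 paint(5,8,W):
GGGGGGGGG
GGGGGGGGG
GGGGGGGGG
GGGKGGGGG
GKGGGGGGG
GKGGGGGGW

Answer: GGGGGGGGG
GGGGGGGGG
GGGGGGGGG
GGGKGGGGG
GKGGGGGGG
GKGGGGGGW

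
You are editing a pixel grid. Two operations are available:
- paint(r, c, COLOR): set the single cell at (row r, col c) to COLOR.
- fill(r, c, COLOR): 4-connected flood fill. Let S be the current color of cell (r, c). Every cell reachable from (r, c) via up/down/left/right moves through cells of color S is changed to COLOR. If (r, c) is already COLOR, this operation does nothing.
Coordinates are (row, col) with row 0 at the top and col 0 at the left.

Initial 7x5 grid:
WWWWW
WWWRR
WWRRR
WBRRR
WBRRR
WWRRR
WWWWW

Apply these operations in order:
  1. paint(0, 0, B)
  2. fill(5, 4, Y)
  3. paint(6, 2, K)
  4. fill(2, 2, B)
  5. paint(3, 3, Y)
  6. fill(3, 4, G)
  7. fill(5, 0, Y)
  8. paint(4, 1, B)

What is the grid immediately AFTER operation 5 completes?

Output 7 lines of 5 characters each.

Answer: BWWWW
WWWBB
WWBBB
WBBYB
WBBBB
WWBBB
WWKWW

Derivation:
After op 1 paint(0,0,B):
BWWWW
WWWRR
WWRRR
WBRRR
WBRRR
WWRRR
WWWWW
After op 2 fill(5,4,Y) [14 cells changed]:
BWWWW
WWWYY
WWYYY
WBYYY
WBYYY
WWYYY
WWWWW
After op 3 paint(6,2,K):
BWWWW
WWWYY
WWYYY
WBYYY
WBYYY
WWYYY
WWKWW
After op 4 fill(2,2,B) [14 cells changed]:
BWWWW
WWWBB
WWBBB
WBBBB
WBBBB
WWBBB
WWKWW
After op 5 paint(3,3,Y):
BWWWW
WWWBB
WWBBB
WBBYB
WBBBB
WWBBB
WWKWW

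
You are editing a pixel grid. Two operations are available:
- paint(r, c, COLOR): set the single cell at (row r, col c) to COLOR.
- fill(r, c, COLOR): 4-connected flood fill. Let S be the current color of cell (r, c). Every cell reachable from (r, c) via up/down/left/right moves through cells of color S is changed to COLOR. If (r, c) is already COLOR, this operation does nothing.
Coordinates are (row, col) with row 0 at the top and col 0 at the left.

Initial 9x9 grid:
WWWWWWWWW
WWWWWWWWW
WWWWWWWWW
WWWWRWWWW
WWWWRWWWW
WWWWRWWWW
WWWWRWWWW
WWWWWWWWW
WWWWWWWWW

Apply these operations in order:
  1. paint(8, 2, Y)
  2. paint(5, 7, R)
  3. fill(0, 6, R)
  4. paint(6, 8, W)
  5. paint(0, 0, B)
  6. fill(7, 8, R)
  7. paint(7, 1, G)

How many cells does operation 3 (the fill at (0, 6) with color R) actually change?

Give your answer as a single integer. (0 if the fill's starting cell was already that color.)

Answer: 75

Derivation:
After op 1 paint(8,2,Y):
WWWWWWWWW
WWWWWWWWW
WWWWWWWWW
WWWWRWWWW
WWWWRWWWW
WWWWRWWWW
WWWWRWWWW
WWWWWWWWW
WWYWWWWWW
After op 2 paint(5,7,R):
WWWWWWWWW
WWWWWWWWW
WWWWWWWWW
WWWWRWWWW
WWWWRWWWW
WWWWRWWRW
WWWWRWWWW
WWWWWWWWW
WWYWWWWWW
After op 3 fill(0,6,R) [75 cells changed]:
RRRRRRRRR
RRRRRRRRR
RRRRRRRRR
RRRRRRRRR
RRRRRRRRR
RRRRRRRRR
RRRRRRRRR
RRRRRRRRR
RRYRRRRRR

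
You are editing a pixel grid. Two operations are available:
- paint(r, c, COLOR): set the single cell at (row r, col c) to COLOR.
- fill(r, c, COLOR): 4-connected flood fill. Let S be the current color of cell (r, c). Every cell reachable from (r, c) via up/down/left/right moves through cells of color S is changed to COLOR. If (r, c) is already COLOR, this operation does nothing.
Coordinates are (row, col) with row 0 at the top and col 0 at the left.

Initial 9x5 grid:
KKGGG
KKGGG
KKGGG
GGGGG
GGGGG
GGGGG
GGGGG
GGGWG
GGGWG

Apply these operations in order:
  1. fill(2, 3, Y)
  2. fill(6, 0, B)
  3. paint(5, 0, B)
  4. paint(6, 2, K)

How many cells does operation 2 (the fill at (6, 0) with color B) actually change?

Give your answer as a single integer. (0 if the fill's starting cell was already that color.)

After op 1 fill(2,3,Y) [37 cells changed]:
KKYYY
KKYYY
KKYYY
YYYYY
YYYYY
YYYYY
YYYYY
YYYWY
YYYWY
After op 2 fill(6,0,B) [37 cells changed]:
KKBBB
KKBBB
KKBBB
BBBBB
BBBBB
BBBBB
BBBBB
BBBWB
BBBWB

Answer: 37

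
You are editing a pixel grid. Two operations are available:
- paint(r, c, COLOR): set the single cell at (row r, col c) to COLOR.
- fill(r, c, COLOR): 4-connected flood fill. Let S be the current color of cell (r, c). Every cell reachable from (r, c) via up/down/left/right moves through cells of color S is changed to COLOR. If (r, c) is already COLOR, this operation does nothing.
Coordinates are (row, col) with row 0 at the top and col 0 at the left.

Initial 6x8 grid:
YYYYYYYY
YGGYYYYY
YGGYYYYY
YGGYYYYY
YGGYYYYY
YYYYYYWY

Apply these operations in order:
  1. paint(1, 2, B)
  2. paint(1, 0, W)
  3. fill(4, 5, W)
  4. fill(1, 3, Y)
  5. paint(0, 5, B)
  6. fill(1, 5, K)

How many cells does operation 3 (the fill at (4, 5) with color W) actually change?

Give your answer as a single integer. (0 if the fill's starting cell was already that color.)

After op 1 paint(1,2,B):
YYYYYYYY
YGBYYYYY
YGGYYYYY
YGGYYYYY
YGGYYYYY
YYYYYYWY
After op 2 paint(1,0,W):
YYYYYYYY
WGBYYYYY
YGGYYYYY
YGGYYYYY
YGGYYYYY
YYYYYYWY
After op 3 fill(4,5,W) [38 cells changed]:
WWWWWWWW
WGBWWWWW
WGGWWWWW
WGGWWWWW
WGGWWWWW
WWWWWWWW

Answer: 38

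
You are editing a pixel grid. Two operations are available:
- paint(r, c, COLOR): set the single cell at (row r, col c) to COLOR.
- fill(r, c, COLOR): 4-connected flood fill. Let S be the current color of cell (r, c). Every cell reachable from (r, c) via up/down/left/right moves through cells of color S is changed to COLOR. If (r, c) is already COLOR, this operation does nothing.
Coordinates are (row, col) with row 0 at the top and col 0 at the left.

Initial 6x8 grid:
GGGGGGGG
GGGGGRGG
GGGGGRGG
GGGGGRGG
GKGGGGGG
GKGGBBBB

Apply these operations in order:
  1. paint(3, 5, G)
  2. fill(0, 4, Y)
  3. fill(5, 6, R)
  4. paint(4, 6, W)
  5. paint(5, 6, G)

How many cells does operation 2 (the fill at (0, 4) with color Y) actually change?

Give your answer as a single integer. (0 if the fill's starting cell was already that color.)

After op 1 paint(3,5,G):
GGGGGGGG
GGGGGRGG
GGGGGRGG
GGGGGGGG
GKGGGGGG
GKGGBBBB
After op 2 fill(0,4,Y) [40 cells changed]:
YYYYYYYY
YYYYYRYY
YYYYYRYY
YYYYYYYY
YKYYYYYY
YKYYBBBB

Answer: 40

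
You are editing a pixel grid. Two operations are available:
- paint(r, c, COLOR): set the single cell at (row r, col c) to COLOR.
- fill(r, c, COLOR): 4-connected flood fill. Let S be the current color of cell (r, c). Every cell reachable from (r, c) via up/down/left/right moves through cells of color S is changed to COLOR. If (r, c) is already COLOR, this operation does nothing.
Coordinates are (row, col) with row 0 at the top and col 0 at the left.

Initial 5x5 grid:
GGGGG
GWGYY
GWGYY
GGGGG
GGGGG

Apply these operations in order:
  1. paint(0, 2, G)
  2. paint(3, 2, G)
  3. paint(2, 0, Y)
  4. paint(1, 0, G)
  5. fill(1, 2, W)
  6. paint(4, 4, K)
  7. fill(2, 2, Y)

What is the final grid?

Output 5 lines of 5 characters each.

After op 1 paint(0,2,G):
GGGGG
GWGYY
GWGYY
GGGGG
GGGGG
After op 2 paint(3,2,G):
GGGGG
GWGYY
GWGYY
GGGGG
GGGGG
After op 3 paint(2,0,Y):
GGGGG
GWGYY
YWGYY
GGGGG
GGGGG
After op 4 paint(1,0,G):
GGGGG
GWGYY
YWGYY
GGGGG
GGGGG
After op 5 fill(1,2,W) [18 cells changed]:
WWWWW
WWWYY
YWWYY
WWWWW
WWWWW
After op 6 paint(4,4,K):
WWWWW
WWWYY
YWWYY
WWWWW
WWWWK
After op 7 fill(2,2,Y) [19 cells changed]:
YYYYY
YYYYY
YYYYY
YYYYY
YYYYK

Answer: YYYYY
YYYYY
YYYYY
YYYYY
YYYYK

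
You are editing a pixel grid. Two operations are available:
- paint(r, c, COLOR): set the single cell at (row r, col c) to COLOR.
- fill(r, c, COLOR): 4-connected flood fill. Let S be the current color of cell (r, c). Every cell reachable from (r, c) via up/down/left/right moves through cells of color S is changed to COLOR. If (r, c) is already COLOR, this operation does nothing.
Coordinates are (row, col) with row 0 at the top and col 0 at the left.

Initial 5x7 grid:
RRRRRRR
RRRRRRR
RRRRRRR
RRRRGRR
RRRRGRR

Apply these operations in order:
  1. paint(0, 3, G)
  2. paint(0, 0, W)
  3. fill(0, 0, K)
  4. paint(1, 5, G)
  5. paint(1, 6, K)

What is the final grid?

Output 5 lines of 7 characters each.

After op 1 paint(0,3,G):
RRRGRRR
RRRRRRR
RRRRRRR
RRRRGRR
RRRRGRR
After op 2 paint(0,0,W):
WRRGRRR
RRRRRRR
RRRRRRR
RRRRGRR
RRRRGRR
After op 3 fill(0,0,K) [1 cells changed]:
KRRGRRR
RRRRRRR
RRRRRRR
RRRRGRR
RRRRGRR
After op 4 paint(1,5,G):
KRRGRRR
RRRRRGR
RRRRRRR
RRRRGRR
RRRRGRR
After op 5 paint(1,6,K):
KRRGRRR
RRRRRGK
RRRRRRR
RRRRGRR
RRRRGRR

Answer: KRRGRRR
RRRRRGK
RRRRRRR
RRRRGRR
RRRRGRR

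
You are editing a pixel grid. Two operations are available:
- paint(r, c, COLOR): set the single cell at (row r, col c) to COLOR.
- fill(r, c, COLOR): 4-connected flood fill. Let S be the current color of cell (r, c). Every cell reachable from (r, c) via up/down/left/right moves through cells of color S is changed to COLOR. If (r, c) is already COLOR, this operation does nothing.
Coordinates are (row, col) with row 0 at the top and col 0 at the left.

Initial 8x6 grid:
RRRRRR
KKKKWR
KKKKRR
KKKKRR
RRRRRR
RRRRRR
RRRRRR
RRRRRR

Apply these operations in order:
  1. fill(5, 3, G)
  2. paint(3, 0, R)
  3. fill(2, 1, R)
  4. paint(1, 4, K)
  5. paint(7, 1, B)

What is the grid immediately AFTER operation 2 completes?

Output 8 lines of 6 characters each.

After op 1 fill(5,3,G) [35 cells changed]:
GGGGGG
KKKKWG
KKKKGG
KKKKGG
GGGGGG
GGGGGG
GGGGGG
GGGGGG
After op 2 paint(3,0,R):
GGGGGG
KKKKWG
KKKKGG
RKKKGG
GGGGGG
GGGGGG
GGGGGG
GGGGGG

Answer: GGGGGG
KKKKWG
KKKKGG
RKKKGG
GGGGGG
GGGGGG
GGGGGG
GGGGGG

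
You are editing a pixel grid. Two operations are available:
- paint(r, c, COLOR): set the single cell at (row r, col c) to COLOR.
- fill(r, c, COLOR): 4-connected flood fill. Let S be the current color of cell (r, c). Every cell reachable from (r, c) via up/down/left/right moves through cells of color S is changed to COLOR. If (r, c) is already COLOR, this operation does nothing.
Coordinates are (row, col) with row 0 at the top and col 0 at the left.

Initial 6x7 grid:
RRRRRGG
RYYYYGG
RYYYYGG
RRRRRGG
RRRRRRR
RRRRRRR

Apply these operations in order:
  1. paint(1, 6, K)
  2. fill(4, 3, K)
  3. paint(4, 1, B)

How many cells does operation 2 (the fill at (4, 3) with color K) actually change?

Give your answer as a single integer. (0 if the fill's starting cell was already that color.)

Answer: 26

Derivation:
After op 1 paint(1,6,K):
RRRRRGG
RYYYYGK
RYYYYGG
RRRRRGG
RRRRRRR
RRRRRRR
After op 2 fill(4,3,K) [26 cells changed]:
KKKKKGG
KYYYYGK
KYYYYGG
KKKKKGG
KKKKKKK
KKKKKKK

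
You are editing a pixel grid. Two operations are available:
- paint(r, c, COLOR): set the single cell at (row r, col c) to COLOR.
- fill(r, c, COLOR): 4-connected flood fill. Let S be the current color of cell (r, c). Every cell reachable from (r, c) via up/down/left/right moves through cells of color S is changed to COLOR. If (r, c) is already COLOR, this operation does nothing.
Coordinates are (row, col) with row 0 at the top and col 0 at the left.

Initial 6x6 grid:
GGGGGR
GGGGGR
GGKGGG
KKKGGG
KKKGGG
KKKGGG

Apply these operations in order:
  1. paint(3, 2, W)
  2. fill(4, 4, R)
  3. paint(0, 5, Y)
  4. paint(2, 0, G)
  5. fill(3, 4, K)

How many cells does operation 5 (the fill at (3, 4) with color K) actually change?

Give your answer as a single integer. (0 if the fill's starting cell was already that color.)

Answer: 24

Derivation:
After op 1 paint(3,2,W):
GGGGGR
GGGGGR
GGKGGG
KKWGGG
KKKGGG
KKKGGG
After op 2 fill(4,4,R) [24 cells changed]:
RRRRRR
RRRRRR
RRKRRR
KKWRRR
KKKRRR
KKKRRR
After op 3 paint(0,5,Y):
RRRRRY
RRRRRR
RRKRRR
KKWRRR
KKKRRR
KKKRRR
After op 4 paint(2,0,G):
RRRRRY
RRRRRR
GRKRRR
KKWRRR
KKKRRR
KKKRRR
After op 5 fill(3,4,K) [24 cells changed]:
KKKKKY
KKKKKK
GKKKKK
KKWKKK
KKKKKK
KKKKKK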